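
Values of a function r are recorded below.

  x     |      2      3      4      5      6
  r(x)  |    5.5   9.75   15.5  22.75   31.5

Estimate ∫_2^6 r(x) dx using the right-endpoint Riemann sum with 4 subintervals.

79.5

Δx = 1.
Sum = 1·[9.75 + 15.5 + 22.75 + 31.5] = 79.5.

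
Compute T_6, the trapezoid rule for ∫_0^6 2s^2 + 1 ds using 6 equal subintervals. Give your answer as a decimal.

152

Δs = (6 − 0)/6 = 1.
f(0) = 1, f(1) = 3, f(2) = 9, f(3) = 19, f(4) = 33, f(5) = 51, f(6) = 73.
T_6 = (Δs/2)·[f(s_0) + 2f(s_1) + ... + 2f(s_{5}) + f(s_6)].
Sum = 152.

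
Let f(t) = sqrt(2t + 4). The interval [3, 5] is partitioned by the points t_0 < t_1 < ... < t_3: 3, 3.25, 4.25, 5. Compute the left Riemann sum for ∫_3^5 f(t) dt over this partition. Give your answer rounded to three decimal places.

6.683

Subinterval widths: 0.25, 1, 0.75.
Left endpoints: 3, 3.25, 4.25.
f(3) ≈ 3.162, f(3.25) ≈ 3.240, f(4.25) ≈ 3.536.
Sum = Σ Δt_i · f(t_i).
Sum ≈ 6.683.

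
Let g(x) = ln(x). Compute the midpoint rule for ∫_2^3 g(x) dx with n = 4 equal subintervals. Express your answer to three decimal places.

0.910

Δx = (3 − 2)/4 = 0.25.
Midpoints: 2.125, 2.375, 2.625, 2.875.
g(2.125) ≈ 0.754, g(2.375) ≈ 0.865, g(2.625) ≈ 0.965, g(2.875) ≈ 1.056.
Sum = Δx · [g(2.125) + g(2.375) + g(2.625) + g(2.875)].
Sum ≈ 0.910.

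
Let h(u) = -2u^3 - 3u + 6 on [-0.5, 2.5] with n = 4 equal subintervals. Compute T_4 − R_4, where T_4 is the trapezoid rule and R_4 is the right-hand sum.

15.1875

T_4 = -12.1875.
R_4 = -27.375.
T_4 − R_4 = 15.1875.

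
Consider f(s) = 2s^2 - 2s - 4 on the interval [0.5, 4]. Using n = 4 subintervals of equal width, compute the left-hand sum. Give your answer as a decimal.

3.0078125

Δs = (4 − 0.5)/4 = 0.875.
Left endpoints: 0.5, 1.375, 2.25, 3.125.
f(0.5) = -4.5, f(1.375) = -2.96875, f(2.25) = 1.625, f(3.125) = 9.28125.
Sum = Δs · [f(0.5) + f(1.375) + f(2.25) + f(3.125)].
Sum = 3.0078125.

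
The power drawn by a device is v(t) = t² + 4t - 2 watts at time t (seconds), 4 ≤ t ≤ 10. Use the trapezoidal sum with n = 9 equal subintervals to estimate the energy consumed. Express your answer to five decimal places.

Δt = (10 − 4)/9 = 2/3.
v(4) = 30, v(14/3) = 346/9, v(16/3) = 430/9, v(6) = 58, v(20/3) = 622/9, v(22/3) = 730/9, v(8) = 94, v(26/3) = 970/9, v(28/3) = 1102/9, v(10) = 138.
T_9 = (Δt/2)·[v(t_0) + 2v(t_1) + ... + 2v(t_{8}) + v(t_9)].
Sum ≈ 468.44444.

468.44444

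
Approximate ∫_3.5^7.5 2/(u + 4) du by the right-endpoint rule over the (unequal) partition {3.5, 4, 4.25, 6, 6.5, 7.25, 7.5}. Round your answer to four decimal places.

0.8077

Subinterval widths: 0.5, 0.25, 1.75, 0.5, 0.75, 0.25.
Right endpoints: 4, 4.25, 6, 6.5, 7.25, 7.5.
f(4) = 0.25, f(4.25) = 8/33, f(6) = 0.2, f(6.5) = 4/21, f(7.25) = 8/45, f(7.5) = 4/23.
Sum = Σ Δu_i · f(u_i).
Sum ≈ 0.8077.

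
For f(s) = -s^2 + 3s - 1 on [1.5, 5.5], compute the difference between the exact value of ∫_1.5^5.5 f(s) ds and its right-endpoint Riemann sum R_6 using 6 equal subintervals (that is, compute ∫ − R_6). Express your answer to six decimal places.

Exact integral: ∫_1.5^5.5 f(s) ds ≈ -16.33333333.
R_6 ≈ -21.96296296.
Error ≈ -16.33333333 − (-21.96296296) ≈ 5.629630.

5.629630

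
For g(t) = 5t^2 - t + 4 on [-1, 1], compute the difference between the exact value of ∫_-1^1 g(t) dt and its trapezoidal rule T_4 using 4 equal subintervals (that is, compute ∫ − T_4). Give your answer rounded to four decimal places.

Exact integral: ∫_-1^1 g(t) dt ≈ 11.333333.
T_4 = 11.75.
Error ≈ 11.333333 − 11.75 ≈ -0.4167.

-0.4167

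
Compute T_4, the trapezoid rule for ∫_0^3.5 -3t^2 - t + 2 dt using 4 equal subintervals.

-43.33984375

Δt = (3.5 − 0)/4 = 0.875.
f(0) = 2, f(0.875) = -1.171875, f(1.75) = -8.9375, f(2.625) = -21.296875, f(3.5) = -38.25.
T_4 = (Δt/2)·[f(t_0) + 2f(t_1) + 2f(t_2) + 2f(t_3) + f(t_4)].
Sum = -43.33984375.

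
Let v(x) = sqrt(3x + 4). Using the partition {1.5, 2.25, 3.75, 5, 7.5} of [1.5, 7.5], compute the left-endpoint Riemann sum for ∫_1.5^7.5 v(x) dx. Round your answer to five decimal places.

Subinterval widths: 0.75, 1.5, 1.25, 2.5.
Left endpoints: 1.5, 2.25, 3.75, 5.
v(1.5) ≈ 2.91548, v(2.25) ≈ 3.27872, v(3.75) ≈ 3.90512, v(5) ≈ 4.35890.
Sum = Σ Δx_i · v(x_i).
Sum ≈ 22.88334.

22.88334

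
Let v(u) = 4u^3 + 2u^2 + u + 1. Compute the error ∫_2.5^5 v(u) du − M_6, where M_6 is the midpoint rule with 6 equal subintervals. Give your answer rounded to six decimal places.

Exact integral: ∫_2.5^5 v(u) du ≈ 670.72916667.
M_6 ≈ 669.02922454.
Error ≈ 670.72916667 − 669.02922454 ≈ 1.699942.

1.699942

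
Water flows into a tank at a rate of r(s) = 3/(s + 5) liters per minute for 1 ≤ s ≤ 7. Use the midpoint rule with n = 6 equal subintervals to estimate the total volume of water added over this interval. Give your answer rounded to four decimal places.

Δs = (7 − 1)/6 = 1.
Midpoints: 1.5, 2.5, 3.5, 4.5, 5.5, 6.5.
r(1.5) = 6/13, r(2.5) = 0.4, r(3.5) = 6/17, r(4.5) = 6/19, r(5.5) = 2/7, r(6.5) = 6/23.
Sum = Δs · [r(1.5) + r(2.5) + r(3.5) + ...].
Sum ≈ 2.0769.

2.0769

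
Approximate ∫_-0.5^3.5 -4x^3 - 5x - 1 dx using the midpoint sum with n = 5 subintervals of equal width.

-180.16

Δx = (3.5 − (-0.5))/5 = 0.8.
Midpoints: -0.1, 0.7, 1.5, 2.3, 3.1.
f(-0.1) = -0.496, f(0.7) = -5.872, f(1.5) = -22, f(2.3) = -61.168, f(3.1) = -135.664.
Sum = Δx · [f(-0.1) + f(0.7) + f(1.5) + f(2.3) + f(3.1)].
Sum = -180.16.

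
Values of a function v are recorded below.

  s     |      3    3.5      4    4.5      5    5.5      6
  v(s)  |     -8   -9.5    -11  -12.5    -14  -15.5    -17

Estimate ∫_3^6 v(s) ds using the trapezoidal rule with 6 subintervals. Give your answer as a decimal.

-37.5

Δs = 0.5.
T_6 = (0.5/2)·[(-8) + 2·(-9.5) + 2·(-11) + 2·(-12.5) + 2·(-14) + 2·(-15.5) + (-17)] = -37.5.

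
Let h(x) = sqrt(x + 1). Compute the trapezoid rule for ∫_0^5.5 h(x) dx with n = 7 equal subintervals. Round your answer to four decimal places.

Δx = (5.5 − 0)/7 = 11/14.
h(0) ≈ 1.0000, h(11/14) ≈ 1.3363, h(11/7) ≈ 1.6036, h(33/14) ≈ 1.8323, h(22/7) ≈ 2.0354, h(55/14) ≈ 2.2200, h(33/7) ≈ 2.3905, h(5.5) ≈ 2.5495.
T_7 = (Δx/2)·[h(x_0) + 2h(x_1) + ... + 2h(x_{6}) + h(x_7)].
Sum ≈ 10.3658.

10.3658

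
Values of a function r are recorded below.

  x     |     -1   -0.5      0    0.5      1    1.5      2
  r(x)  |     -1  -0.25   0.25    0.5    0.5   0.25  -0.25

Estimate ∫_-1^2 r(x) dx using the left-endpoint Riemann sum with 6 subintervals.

Δx = 0.5.
Sum = 0.5·[(-1) + (-0.25) + 0.25 + 0.5 + 0.5 + 0.25] = 0.125.

0.125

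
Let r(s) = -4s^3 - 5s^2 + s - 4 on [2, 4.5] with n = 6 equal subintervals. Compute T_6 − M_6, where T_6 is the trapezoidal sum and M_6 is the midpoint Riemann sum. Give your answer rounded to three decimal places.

T_6 ≈ -537.66204.
M_6 ≈ -532.88773.
T_6 − M_6 ≈ -4.774.

-4.774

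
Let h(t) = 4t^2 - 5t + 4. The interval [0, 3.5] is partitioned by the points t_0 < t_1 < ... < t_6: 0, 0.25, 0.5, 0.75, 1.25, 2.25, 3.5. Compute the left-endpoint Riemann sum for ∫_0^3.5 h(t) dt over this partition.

Subinterval widths: 0.25, 0.25, 0.25, 0.5, 1, 1.25.
Left endpoints: 0, 0.25, 0.5, 0.75, 1.25, 2.25.
h(0) = 4, h(0.25) = 3, h(0.5) = 2.5, h(0.75) = 2.5, h(1.25) = 4, h(2.25) = 13.
Sum = Σ Δt_i · h(t_i).
Sum = 23.875.

23.875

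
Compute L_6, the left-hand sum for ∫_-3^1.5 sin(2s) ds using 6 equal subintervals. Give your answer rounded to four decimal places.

Δs = (1.5 − (-3))/6 = 0.75.
Left endpoints: -3, -2.25, -1.5, -0.75, 0, 0.75.
f(-3) ≈ 0.2794, f(-2.25) ≈ 0.9775, f(-1.5) ≈ -0.1411, f(-0.75) ≈ -0.9975, f(0) ≈ 0.0000, f(0.75) ≈ 0.9975.
Sum = Δs · [f(-3) + f(-2.25) + f(-1.5) + ...].
Sum ≈ 0.8369.

0.8369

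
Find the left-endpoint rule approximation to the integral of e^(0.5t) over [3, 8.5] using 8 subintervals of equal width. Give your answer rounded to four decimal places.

109.9791

Δt = (8.5 − 3)/8 = 0.6875.
Left endpoints: 3, 3.6875, 4.375, 5.0625, 5.75, 6.4375, 7.125, 7.8125.
f(3) ≈ 4.4817, f(3.6875) ≈ 6.3202, f(4.375) ≈ 8.9129, f(5.0625) ≈ 12.5692, f(5.75) ≈ 17.7254, f(6.4375) ≈ 24.9969, f(7.125) ≈ 35.2512, f(7.8125) ≈ 49.7122.
Sum = Δt · [f(3) + f(3.6875) + f(4.375) + ...].
Sum ≈ 109.9791.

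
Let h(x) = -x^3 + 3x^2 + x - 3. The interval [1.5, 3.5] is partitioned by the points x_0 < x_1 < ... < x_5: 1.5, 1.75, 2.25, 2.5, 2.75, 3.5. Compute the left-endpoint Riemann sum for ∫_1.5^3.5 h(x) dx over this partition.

4.40625

Subinterval widths: 0.25, 0.5, 0.25, 0.25, 0.75.
Left endpoints: 1.5, 1.75, 2.25, 2.5, 2.75.
h(1.5) = 1.875, h(1.75) = 2.578125, h(2.25) = 3.046875, h(2.5) = 2.625, h(2.75) = 1.640625.
Sum = Σ Δx_i · h(x_i).
Sum = 4.40625.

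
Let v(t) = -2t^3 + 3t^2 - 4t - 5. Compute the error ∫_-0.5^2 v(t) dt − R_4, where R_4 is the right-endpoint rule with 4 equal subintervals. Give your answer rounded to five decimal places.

Exact integral: ∫_-0.5^2 v(t) dt = -19.84375.
R_4 ≈ -24.7753906.
Error ≈ -19.84375 − (-24.7753906) ≈ 4.93164.

4.93164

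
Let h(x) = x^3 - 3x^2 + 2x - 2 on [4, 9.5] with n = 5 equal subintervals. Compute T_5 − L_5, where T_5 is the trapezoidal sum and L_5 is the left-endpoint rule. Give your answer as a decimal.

T_5 = 1261.27375.
L_5 = 941.38.
T_5 − L_5 = 319.89375.

319.89375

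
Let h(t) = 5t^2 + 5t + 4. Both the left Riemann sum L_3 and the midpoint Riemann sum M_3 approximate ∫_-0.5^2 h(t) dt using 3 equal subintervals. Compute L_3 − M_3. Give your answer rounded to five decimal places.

-10.85069

L_3 ≈ 21.3425926.
M_3 ≈ 32.1932870.
L_3 − M_3 ≈ -10.85069.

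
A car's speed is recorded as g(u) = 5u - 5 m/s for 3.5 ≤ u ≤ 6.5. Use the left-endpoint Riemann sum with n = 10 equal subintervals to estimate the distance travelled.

57.75

Δu = (6.5 − 3.5)/10 = 0.3.
Left endpoints: 3.5, 3.8, 4.1, 4.4, 4.7, 5, 5.3, 5.6, 5.9, 6.2.
g(3.5) = 12.5, g(3.8) = 14, g(4.1) = 15.5, g(4.4) = 17, g(4.7) = 18.5, g(5) = 20, g(5.3) = 21.5, g(5.6) = 23, g(5.9) = 24.5, g(6.2) = 26.
Sum = Δu · [g(3.5) + g(3.8) + g(4.1) + ...].
Sum = 57.75.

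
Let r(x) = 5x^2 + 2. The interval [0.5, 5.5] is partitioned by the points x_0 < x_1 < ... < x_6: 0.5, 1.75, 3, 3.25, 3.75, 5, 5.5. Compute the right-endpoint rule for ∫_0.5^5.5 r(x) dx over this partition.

Subinterval widths: 1.25, 1.25, 0.25, 0.5, 1.25, 0.5.
Right endpoints: 1.75, 3, 3.25, 3.75, 5, 5.5.
r(1.75) = 17.3125, r(3) = 47, r(3.25) = 54.8125, r(3.75) = 72.3125, r(5) = 127, r(5.5) = 153.25.
Sum = Σ Δx_i · r(x_i).
Sum = 365.625.

365.625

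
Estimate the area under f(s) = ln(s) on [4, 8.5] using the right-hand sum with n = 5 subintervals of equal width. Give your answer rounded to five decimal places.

8.47567

Δs = (8.5 − 4)/5 = 0.9.
Right endpoints: 4.9, 5.8, 6.7, 7.6, 8.5.
f(4.9) ≈ 1.58924, f(5.8) ≈ 1.75786, f(6.7) ≈ 1.90211, f(7.6) ≈ 2.02815, f(8.5) ≈ 2.14007.
Sum = Δs · [f(4.9) + f(5.8) + f(6.7) + f(7.6) + f(8.5)].
Sum ≈ 8.47567.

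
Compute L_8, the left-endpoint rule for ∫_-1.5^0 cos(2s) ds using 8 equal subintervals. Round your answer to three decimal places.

Δs = (0 − (-1.5))/8 = 0.1875.
Left endpoints: -1.5, -1.3125, -1.125, -0.9375, -0.75, -0.5625, -0.375, -0.1875.
f(-1.5) ≈ -0.990, f(-1.3125) ≈ -0.870, f(-1.125) ≈ -0.628, f(-0.9375) ≈ -0.300, f(-0.75) ≈ 0.071, f(-0.5625) ≈ 0.431, f(-0.375) ≈ 0.732, f(-0.1875) ≈ 0.931.
Sum = Δs · [f(-1.5) + f(-1.3125) + f(-1.125) + ...].
Sum ≈ -0.117.

-0.117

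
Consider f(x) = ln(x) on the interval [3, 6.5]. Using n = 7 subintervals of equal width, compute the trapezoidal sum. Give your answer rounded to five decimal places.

5.36714

Δx = (6.5 − 3)/7 = 0.5.
f(3) ≈ 1.09861, f(3.5) ≈ 1.25276, f(4) ≈ 1.38629, f(4.5) ≈ 1.50408, f(5) ≈ 1.60944, f(5.5) ≈ 1.70475, f(6) ≈ 1.79176, f(6.5) ≈ 1.87180.
T_7 = (Δx/2)·[f(x_0) + 2f(x_1) + ... + 2f(x_{6}) + f(x_7)].
Sum ≈ 5.36714.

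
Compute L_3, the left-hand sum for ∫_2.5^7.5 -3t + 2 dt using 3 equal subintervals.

Δt = (7.5 − 2.5)/3 = 5/3.
Left endpoints: 2.5, 25/6, 35/6.
f(2.5) = -5.5, f(25/6) = -10.5, f(35/6) = -15.5.
Sum = Δt · [f(2.5) + f(25/6) + f(35/6)].
Sum = -52.5.

-52.5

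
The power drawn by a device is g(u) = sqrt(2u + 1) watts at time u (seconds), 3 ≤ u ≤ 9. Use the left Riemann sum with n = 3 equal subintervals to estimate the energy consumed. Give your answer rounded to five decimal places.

19.67072

Δu = (9 − 3)/3 = 2.
Left endpoints: 3, 5, 7.
g(3) ≈ 2.64575, g(5) ≈ 3.31662, g(7) ≈ 3.87298.
Sum = Δu · [g(3) + g(5) + g(7)].
Sum ≈ 19.67072.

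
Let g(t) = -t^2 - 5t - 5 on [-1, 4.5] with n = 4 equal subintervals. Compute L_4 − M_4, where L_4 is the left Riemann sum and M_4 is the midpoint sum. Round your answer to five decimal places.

L_4 = -75.92578125.
M_4 ≈ -105.4667969.
L_4 − M_4 ≈ 29.54102.

29.54102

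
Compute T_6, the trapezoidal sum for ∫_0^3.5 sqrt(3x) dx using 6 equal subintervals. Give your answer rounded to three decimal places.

Δx = (3.5 − 0)/6 = 7/12.
f(0) ≈ 0.000, f(7/12) ≈ 1.323, f(7/6) ≈ 1.871, f(1.75) ≈ 2.291, f(7/3) ≈ 2.646, f(35/12) ≈ 2.958, f(3.5) ≈ 3.240.
T_6 = (Δx/2)·[f(x_0) + 2f(x_1) + ... + 2f(x_{5}) + f(x_6)].
Sum ≈ 7.414.

7.414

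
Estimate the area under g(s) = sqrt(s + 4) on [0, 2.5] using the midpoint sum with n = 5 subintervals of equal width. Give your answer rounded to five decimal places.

5.71510

Δs = (2.5 − 0)/5 = 0.5.
Midpoints: 0.25, 0.75, 1.25, 1.75, 2.25.
g(0.25) ≈ 2.06155, g(0.75) ≈ 2.17945, g(1.25) ≈ 2.29129, g(1.75) ≈ 2.39792, g(2.25) ≈ 2.50000.
Sum = Δs · [g(0.25) + g(0.75) + g(1.25) + g(1.75) + g(2.25)].
Sum ≈ 5.71510.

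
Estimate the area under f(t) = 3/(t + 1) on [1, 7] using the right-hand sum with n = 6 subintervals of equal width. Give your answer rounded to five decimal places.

Δt = (7 − 1)/6 = 1.
Right endpoints: 2, 3, 4, 5, 6, 7.
f(2) = 1, f(3) = 0.75, f(4) = 0.6, f(5) = 0.5, f(6) = 3/7, f(7) = 0.375.
Sum = Δt · [f(2) + f(3) + f(4) + ...].
Sum ≈ 3.65357.

3.65357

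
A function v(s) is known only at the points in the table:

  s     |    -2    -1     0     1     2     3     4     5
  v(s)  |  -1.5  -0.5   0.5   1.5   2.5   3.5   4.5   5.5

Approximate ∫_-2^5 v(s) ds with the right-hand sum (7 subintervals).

Δs = 1.
Sum = 1·[(-0.5) + 0.5 + 1.5 + 2.5 + 3.5 + 4.5 + 5.5] = 17.5.

17.5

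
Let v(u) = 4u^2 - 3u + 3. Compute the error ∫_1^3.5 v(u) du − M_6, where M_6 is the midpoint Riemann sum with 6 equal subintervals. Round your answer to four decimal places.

Exact integral: ∫_1^3.5 v(u) du ≈ 46.458333.
M_6 ≈ 46.313657.
Error ≈ 46.458333 − 46.313657 ≈ 0.1447.

0.1447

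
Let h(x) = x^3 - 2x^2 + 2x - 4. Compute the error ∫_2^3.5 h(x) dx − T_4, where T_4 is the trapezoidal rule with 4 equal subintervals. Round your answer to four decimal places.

-0.2197

Exact integral: ∫_2^3.5 h(x) dx = 12.515625.
T_4 ≈ 12.735352.
Error ≈ 12.515625 − 12.735352 ≈ -0.2197.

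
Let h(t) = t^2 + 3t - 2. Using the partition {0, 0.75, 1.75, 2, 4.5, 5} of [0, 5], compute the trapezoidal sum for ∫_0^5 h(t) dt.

Subinterval widths: 0.75, 1, 0.25, 2.5, 0.5.
h(0) = -2, h(0.75) = 0.8125, h(1.75) = 6.3125, h(2) = 8, h(4.5) = 31.75, h(5) = 38.
On each subinterval the trapezoid contributes (Δt_i/2)·[h(t_{i-1}) + h(t_i)].
Sum = 72.03125.

72.03125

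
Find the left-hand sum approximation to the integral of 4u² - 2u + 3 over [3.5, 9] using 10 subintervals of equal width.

Δu = (9 − 3.5)/10 = 0.55.
Left endpoints: 3.5, 4.05, 4.6, 5.15, 5.7, 6.25, 6.8, 7.35, 7.9, 8.45.
f(3.5) = 45, f(4.05) = 60.51, f(4.6) = 78.44, f(5.15) = 98.79, f(5.7) = 121.56, f(6.25) = 146.75, f(6.8) = 174.36, f(7.35) = 204.39, f(7.9) = 236.84, f(8.45) = 271.71.
Sum = Δu · [f(3.5) + f(4.05) + f(4.6) + ...].
Sum = 791.0925.

791.0925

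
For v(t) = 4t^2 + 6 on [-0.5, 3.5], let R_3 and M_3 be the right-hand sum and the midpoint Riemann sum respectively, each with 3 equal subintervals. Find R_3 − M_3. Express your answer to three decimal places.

39.111

R_3 ≈ 118.07407.
M_3 ≈ 78.96296.
R_3 − M_3 ≈ 39.111.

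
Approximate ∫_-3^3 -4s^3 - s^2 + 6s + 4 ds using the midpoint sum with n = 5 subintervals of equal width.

6.72

Δs = (3 − (-3))/5 = 1.2.
Midpoints: -2.4, -1.2, 0, 1.2, 2.4.
f(-2.4) = 39.136, f(-1.2) = 2.272, f(0) = 4, f(1.2) = 2.848, f(2.4) = -42.656.
Sum = Δs · [f(-2.4) + f(-1.2) + f(0) + f(1.2) + f(2.4)].
Sum = 6.72.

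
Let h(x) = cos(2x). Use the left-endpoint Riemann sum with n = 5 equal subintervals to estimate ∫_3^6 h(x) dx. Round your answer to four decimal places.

Δx = (6 − 3)/5 = 0.6.
Left endpoints: 3, 3.6, 4.2, 4.8, 5.4.
h(3) ≈ 0.9602, h(3.6) ≈ 0.6084, h(4.2) ≈ -0.5193, h(4.8) ≈ -0.9847, h(5.4) ≈ -0.1943.
Sum = Δx · [h(3) + h(3.6) + h(4.2) + h(4.8) + h(5.4)].
Sum ≈ -0.0779.

-0.0779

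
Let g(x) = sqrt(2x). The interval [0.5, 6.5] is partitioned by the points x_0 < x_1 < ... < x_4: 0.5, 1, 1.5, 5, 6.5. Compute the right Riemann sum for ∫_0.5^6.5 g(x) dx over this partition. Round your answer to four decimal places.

Subinterval widths: 0.5, 0.5, 3.5, 1.5.
Right endpoints: 1, 1.5, 5, 6.5.
g(1) ≈ 1.4142, g(1.5) ≈ 1.7321, g(5) ≈ 3.1623, g(6.5) ≈ 3.6056.
Sum = Σ Δx_i · g(x_i).
Sum ≈ 18.0494.

18.0494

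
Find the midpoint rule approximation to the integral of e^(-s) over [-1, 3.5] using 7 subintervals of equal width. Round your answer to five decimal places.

2.64235

Δs = (3.5 − (-1))/7 = 9/14.
Midpoints: -19/28, -1/28, 17/28, 1.25, 53/28, 71/28, 89/28.
f(-19/28) ≈ 1.97106, f(-1/28) ≈ 1.03636, f(17/28) ≈ 0.54491, f(1.25) ≈ 0.28650, f(53/28) ≈ 0.15064, f(71/28) ≈ 0.07921, f(89/28) ≈ 0.04165.
Sum = Δs · [f(-19/28) + f(-1/28) + f(17/28) + ...].
Sum ≈ 2.64235.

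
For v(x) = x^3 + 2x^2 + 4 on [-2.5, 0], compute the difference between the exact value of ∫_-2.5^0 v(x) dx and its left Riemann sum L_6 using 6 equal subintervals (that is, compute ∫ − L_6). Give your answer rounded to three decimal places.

Exact integral: ∫_-2.5^0 v(x) dx ≈ 10.65104.
L_6 ≈ 9.87341.
Error ≈ 10.65104 − 9.87341 ≈ 0.778.

0.778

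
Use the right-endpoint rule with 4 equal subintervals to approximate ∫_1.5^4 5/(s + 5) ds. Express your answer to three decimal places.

1.562

Δs = (4 − 1.5)/4 = 0.625.
Right endpoints: 2.125, 2.75, 3.375, 4.
f(2.125) = 40/57, f(2.75) = 20/31, f(3.375) = 40/67, f(4) = 5/9.
Sum = Δs · [f(2.125) + f(2.75) + f(3.375) + f(4)].
Sum ≈ 1.562.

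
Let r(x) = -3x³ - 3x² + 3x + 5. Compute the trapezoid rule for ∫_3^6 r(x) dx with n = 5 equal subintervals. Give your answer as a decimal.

Δx = (6 − 3)/5 = 0.6.
r(3) = -94, r(3.6) = -163.048, r(4.2) = -257.584, r(4.8) = -381.496, r(5.4) = -538.672, r(6) = -733.
T_5 = (Δx/2)·[r(x_0) + 2r(x_1) + ... + 2r(x_{4}) + r(x_5)].
Sum = -1052.58.

-1052.58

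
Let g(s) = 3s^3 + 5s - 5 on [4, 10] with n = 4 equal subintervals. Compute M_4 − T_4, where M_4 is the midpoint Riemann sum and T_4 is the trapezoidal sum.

-212.625

M_4 = 7417.125.
T_4 = 7629.75.
M_4 − T_4 = -212.625.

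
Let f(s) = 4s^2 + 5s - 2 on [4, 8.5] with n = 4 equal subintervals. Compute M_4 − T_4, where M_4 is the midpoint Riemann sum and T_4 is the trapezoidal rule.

-5.6953125

M_4 = 863.2265625.
T_4 = 868.921875.
M_4 − T_4 = -5.6953125.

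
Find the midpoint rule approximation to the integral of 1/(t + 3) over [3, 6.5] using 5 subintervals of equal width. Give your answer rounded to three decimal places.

Δt = (6.5 − 3)/5 = 0.7.
Midpoints: 3.35, 4.05, 4.75, 5.45, 6.15.
f(3.35) = 20/127, f(4.05) = 20/141, f(4.75) = 4/31, f(5.45) = 20/169, f(6.15) = 20/183.
Sum = Δt · [f(3.35) + f(4.05) + f(4.75) + f(5.45) + f(6.15)].
Sum ≈ 0.459.

0.459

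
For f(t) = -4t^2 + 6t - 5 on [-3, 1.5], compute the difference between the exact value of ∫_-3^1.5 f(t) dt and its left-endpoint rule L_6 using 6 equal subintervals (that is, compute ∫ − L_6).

Exact integral: ∫_-3^1.5 f(t) dt = -83.25.
L_6 = -105.1875.
Error = -83.25 − (-105.1875) = 21.9375.

21.9375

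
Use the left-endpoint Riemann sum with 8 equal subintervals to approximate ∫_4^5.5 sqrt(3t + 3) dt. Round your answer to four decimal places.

6.1745

Δt = (5.5 − 4)/8 = 0.1875.
Left endpoints: 4, 4.1875, 4.375, 4.5625, 4.75, 4.9375, 5.125, 5.3125.
f(4) ≈ 3.8730, f(4.1875) ≈ 3.9449, f(4.375) ≈ 4.0156, f(4.5625) ≈ 4.0850, f(4.75) ≈ 4.1533, f(4.9375) ≈ 4.2205, f(5.125) ≈ 4.2866, f(5.3125) ≈ 4.3517.
Sum = Δt · [f(4) + f(4.1875) + f(4.375) + ...].
Sum ≈ 6.1745.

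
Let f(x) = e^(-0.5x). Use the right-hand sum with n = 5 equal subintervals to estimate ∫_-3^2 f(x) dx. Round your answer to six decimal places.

6.341413

Δx = (2 − (-3))/5 = 1.
Right endpoints: -2, -1, 0, 1, 2.
f(-2) ≈ 2.718282, f(-1) ≈ 1.648721, f(0) ≈ 1.000000, f(1) ≈ 0.606531, f(2) ≈ 0.367879.
Sum = Δx · [f(-2) + f(-1) + f(0) + f(1) + f(2)].
Sum ≈ 6.341413.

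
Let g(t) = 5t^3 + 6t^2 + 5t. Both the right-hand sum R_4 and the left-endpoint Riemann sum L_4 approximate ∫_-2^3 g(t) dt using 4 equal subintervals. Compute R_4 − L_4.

R_4 = 325.078125.
L_4 = 37.578125.
R_4 − L_4 = 287.5.

287.5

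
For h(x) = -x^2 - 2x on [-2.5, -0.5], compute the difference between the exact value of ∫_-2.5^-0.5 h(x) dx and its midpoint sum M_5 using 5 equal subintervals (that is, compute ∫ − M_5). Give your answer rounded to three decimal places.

Exact integral: ∫_-2.5^-0.5 h(x) dx ≈ 0.83333.
M_5 = 0.86.
Error ≈ 0.83333 − 0.86 ≈ -0.027.

-0.027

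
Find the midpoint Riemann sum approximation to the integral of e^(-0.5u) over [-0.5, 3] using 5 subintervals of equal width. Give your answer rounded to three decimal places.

Δu = (3 − (-0.5))/5 = 0.7.
Midpoints: -0.15, 0.55, 1.25, 1.95, 2.65.
f(-0.15) ≈ 1.078, f(0.55) ≈ 0.760, f(1.25) ≈ 0.535, f(1.95) ≈ 0.377, f(2.65) ≈ 0.266.
Sum = Δu · [f(-0.15) + f(0.55) + f(1.25) + f(1.95) + f(2.65)].
Sum ≈ 2.111.

2.111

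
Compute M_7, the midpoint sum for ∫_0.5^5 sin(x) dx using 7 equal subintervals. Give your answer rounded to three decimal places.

0.604

Δx = (5 − 0.5)/7 = 9/14.
Midpoints: 23/28, 41/28, 59/28, 2.75, 95/28, 113/28, 131/28.
f(23/28) ≈ 0.732, f(41/28) ≈ 0.994, f(59/28) ≈ 0.860, f(2.75) ≈ 0.382, f(95/28) ≈ -0.249, f(113/28) ≈ -0.780, f(131/28) ≈ -0.999.
Sum = Δx · [f(23/28) + f(41/28) + f(59/28) + ...].
Sum ≈ 0.604.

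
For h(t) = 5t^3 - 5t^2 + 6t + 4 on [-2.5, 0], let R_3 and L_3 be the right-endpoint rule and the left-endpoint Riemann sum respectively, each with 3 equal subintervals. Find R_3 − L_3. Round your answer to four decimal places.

103.6458

R_3 ≈ -38.668981.
L_3 ≈ -142.314815.
R_3 − L_3 ≈ 103.6458.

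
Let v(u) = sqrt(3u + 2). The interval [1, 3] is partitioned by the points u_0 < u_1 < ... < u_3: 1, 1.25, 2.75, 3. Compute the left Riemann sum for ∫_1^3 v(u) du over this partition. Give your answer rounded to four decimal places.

Subinterval widths: 0.25, 1.5, 0.25.
Left endpoints: 1, 1.25, 2.75.
v(1) ≈ 2.2361, v(1.25) ≈ 2.3979, v(2.75) ≈ 3.2016.
Sum = Σ Δu_i · v(u_i).
Sum ≈ 4.9563.

4.9563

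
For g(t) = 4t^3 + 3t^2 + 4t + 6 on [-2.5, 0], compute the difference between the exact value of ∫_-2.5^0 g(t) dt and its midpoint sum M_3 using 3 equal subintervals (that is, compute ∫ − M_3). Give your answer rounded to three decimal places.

Exact integral: ∫_-2.5^0 g(t) dt = -20.9375.
M_3 ≈ -19.20139.
Error ≈ -20.9375 − (-19.20139) ≈ -1.736.

-1.736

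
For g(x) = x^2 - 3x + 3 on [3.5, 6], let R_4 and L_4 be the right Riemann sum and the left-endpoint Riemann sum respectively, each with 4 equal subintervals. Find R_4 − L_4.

R_4 = 34.82421875.
L_4 = 24.66796875.
R_4 − L_4 = 10.15625.

10.15625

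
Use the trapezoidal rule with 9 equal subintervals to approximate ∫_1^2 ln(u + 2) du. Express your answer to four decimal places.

1.2493

Δu = (2 − 1)/9 = 1/9.
f(1) ≈ 1.0986, f(10/9) ≈ 1.1350, f(11/9) ≈ 1.1701, f(4/3) ≈ 1.2040, f(13/9) ≈ 1.2368, f(14/9) ≈ 1.2685, f(5/3) ≈ 1.2993, f(16/9) ≈ 1.3291, f(17/9) ≈ 1.3581, f(2) ≈ 1.3863.
T_9 = (Δu/2)·[f(u_0) + 2f(u_1) + ... + 2f(u_{8}) + f(u_9)].
Sum ≈ 1.2493.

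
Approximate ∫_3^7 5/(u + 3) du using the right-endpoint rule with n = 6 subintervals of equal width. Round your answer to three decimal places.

2.446

Δu = (7 − 3)/6 = 2/3.
Right endpoints: 11/3, 13/3, 5, 17/3, 19/3, 7.
f(11/3) = 0.75, f(13/3) = 15/22, f(5) = 0.625, f(17/3) = 15/26, f(19/3) = 15/28, f(7) = 0.5.
Sum = Δu · [f(11/3) + f(13/3) + f(5) + ...].
Sum ≈ 2.446.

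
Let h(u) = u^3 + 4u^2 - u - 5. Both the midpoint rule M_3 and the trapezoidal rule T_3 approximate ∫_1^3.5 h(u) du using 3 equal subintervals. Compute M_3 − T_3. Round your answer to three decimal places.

-4.666

M_3 ≈ 73.41869.
T_3 ≈ 78.08449.
M_3 − T_3 ≈ -4.666.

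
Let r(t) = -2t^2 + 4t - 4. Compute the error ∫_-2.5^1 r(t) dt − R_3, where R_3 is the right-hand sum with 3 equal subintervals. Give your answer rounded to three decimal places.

-12.704

Exact integral: ∫_-2.5^1 r(t) dt ≈ -35.58333.
R_3 ≈ -22.87963.
Error ≈ -35.58333 − (-22.87963) ≈ -12.704.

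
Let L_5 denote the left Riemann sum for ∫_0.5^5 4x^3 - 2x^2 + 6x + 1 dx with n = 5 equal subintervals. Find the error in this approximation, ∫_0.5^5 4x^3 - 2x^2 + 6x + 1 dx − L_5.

195.8175

Exact integral: ∫_0.5^5 f(x) dx = 620.4375.
L_5 = 424.62.
Error = 620.4375 − 424.62 = 195.8175.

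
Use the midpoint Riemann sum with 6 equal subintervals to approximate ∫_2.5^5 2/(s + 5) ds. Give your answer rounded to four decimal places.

0.5753

Δs = (5 − 2.5)/6 = 5/12.
Midpoints: 65/24, 3.125, 85/24, 95/24, 4.375, 115/24.
f(65/24) = 48/185, f(3.125) = 16/65, f(85/24) = 48/205, f(95/24) = 48/215, f(4.375) = 16/75, f(115/24) = 48/235.
Sum = Δs · [f(65/24) + f(3.125) + f(85/24) + ...].
Sum ≈ 0.5753.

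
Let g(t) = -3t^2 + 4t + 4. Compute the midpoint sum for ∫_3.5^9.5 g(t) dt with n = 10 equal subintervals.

Δt = (9.5 − 3.5)/10 = 0.6.
Midpoints: 3.8, 4.4, 5, 5.6, 6.2, 6.8, 7.4, 8, 8.6, 9.2.
g(3.8) = -24.12, g(4.4) = -36.48, g(5) = -51, g(5.6) = -67.68, g(6.2) = -86.52, g(6.8) = -107.52, g(7.4) = -130.68, g(8) = -156, g(8.6) = -183.48, g(9.2) = -213.12.
Sum = Δt · [g(3.8) + g(4.4) + g(5) + ...].
Sum = -633.96.

-633.96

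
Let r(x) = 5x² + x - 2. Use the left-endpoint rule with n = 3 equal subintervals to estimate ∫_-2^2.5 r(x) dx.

Δx = (2.5 − (-2))/3 = 1.5.
Left endpoints: -2, -0.5, 1.
r(-2) = 16, r(-0.5) = -1.25, r(1) = 4.
Sum = Δx · [r(-2) + r(-0.5) + r(1)].
Sum = 28.125.

28.125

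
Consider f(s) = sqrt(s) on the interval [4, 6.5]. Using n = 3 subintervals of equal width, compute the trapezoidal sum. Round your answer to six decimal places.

5.711429

Δs = (6.5 − 4)/3 = 5/6.
f(4) ≈ 2.000000, f(29/6) ≈ 2.198484, f(17/3) ≈ 2.380476, f(6.5) ≈ 2.549510.
T_3 = (Δs/2)·[f(s_0) + 2f(s_1) + 2f(s_2) + f(s_3)].
Sum ≈ 5.711429.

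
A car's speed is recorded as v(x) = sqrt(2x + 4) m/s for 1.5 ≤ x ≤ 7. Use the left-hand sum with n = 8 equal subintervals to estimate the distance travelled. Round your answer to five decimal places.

Δx = (7 − 1.5)/8 = 0.6875.
Left endpoints: 1.5, 2.1875, 2.875, 3.5625, 4.25, 4.9375, 5.625, 6.3125.
v(1.5) ≈ 2.64575, v(2.1875) ≈ 2.89396, v(2.875) ≈ 3.12250, v(3.5625) ≈ 3.33542, v(4.25) ≈ 3.53553, v(4.9375) ≈ 3.72492, v(5.625) ≈ 3.90512, v(6.3125) ≈ 4.07738.
Sum = Δx · [v(1.5) + v(2.1875) + v(2.875) + ...].
Sum ≈ 18.72790.

18.72790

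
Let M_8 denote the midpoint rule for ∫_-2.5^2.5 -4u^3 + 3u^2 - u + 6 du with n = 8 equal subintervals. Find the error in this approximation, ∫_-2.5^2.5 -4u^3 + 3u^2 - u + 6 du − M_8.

Exact integral: ∫_-2.5^2.5 f(u) du = 61.25.
M_8 = 60.76171875.
Error = 61.25 − 60.76171875 = 0.48828125.

0.48828125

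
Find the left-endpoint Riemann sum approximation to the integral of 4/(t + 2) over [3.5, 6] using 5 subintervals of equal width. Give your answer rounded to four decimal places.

1.5570

Δt = (6 − 3.5)/5 = 0.5.
Left endpoints: 3.5, 4, 4.5, 5, 5.5.
f(3.5) = 8/11, f(4) = 2/3, f(4.5) = 8/13, f(5) = 4/7, f(5.5) = 8/15.
Sum = Δt · [f(3.5) + f(4) + f(4.5) + f(5) + f(5.5)].
Sum ≈ 1.5570.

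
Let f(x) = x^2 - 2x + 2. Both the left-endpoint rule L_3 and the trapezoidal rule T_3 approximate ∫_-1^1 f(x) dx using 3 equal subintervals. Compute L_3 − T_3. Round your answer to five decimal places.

L_3 ≈ 6.1481481.
T_3 ≈ 4.8148148.
L_3 − T_3 ≈ 1.33333.

1.33333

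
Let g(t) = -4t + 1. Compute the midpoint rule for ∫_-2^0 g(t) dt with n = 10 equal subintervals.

10

Δt = (0 − (-2))/10 = 0.2.
Midpoints: -1.9, -1.7, -1.5, -1.3, -1.1, -0.9, -0.7, -0.5, -0.3, -0.1.
g(-1.9) = 8.6, g(-1.7) = 7.8, g(-1.5) = 7, g(-1.3) = 6.2, g(-1.1) = 5.4, g(-0.9) = 4.6, g(-0.7) = 3.8, g(-0.5) = 3, g(-0.3) = 2.2, g(-0.1) = 1.4.
Sum = Δt · [g(-1.9) + g(-1.7) + g(-1.5) + ...].
Sum = 10.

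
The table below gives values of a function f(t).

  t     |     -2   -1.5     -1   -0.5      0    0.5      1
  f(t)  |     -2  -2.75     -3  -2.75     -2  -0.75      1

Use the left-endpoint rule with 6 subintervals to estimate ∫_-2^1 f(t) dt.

Δt = 0.5.
Sum = 0.5·[(-2) + (-2.75) + (-3) + (-2.75) + (-2) + (-0.75)] = -6.625.

-6.625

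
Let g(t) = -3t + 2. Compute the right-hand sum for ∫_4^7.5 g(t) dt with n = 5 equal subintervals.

Δt = (7.5 − 4)/5 = 0.7.
Right endpoints: 4.7, 5.4, 6.1, 6.8, 7.5.
g(4.7) = -12.1, g(5.4) = -14.2, g(6.1) = -16.3, g(6.8) = -18.4, g(7.5) = -20.5.
Sum = Δt · [g(4.7) + g(5.4) + g(6.1) + g(6.8) + g(7.5)].
Sum = -57.05.

-57.05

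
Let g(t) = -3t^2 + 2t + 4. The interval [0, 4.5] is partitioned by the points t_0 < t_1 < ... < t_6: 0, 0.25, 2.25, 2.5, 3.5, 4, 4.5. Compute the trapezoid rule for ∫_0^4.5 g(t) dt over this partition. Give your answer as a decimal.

Subinterval widths: 0.25, 2, 0.25, 1, 0.5, 0.5.
g(0) = 4, g(0.25) = 4.3125, g(2.25) = -6.6875, g(2.5) = -9.75, g(3.5) = -25.75, g(4) = -36, g(4.5) = -47.75.
On each subinterval the trapezoid contributes (Δt_i/2)·[g(t_{i-1}) + g(t_i)].
Sum = -57.515625.

-57.515625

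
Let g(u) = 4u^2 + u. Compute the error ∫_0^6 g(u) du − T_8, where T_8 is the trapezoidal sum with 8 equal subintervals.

-2.25

Exact integral: ∫_0^6 g(u) du = 306.
T_8 = 308.25.
Error = 306 − 308.25 = -2.25.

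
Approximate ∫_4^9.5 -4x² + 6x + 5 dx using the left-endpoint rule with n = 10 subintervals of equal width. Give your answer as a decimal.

Δx = (9.5 − 4)/10 = 0.55.
Left endpoints: 4, 4.55, 5.1, 5.65, 6.2, 6.75, 7.3, 7.85, 8.4, 8.95.
f(4) = -35, f(4.55) = -50.51, f(5.1) = -68.44, f(5.65) = -88.79, f(6.2) = -111.56, f(6.75) = -136.75, f(7.3) = -164.36, f(7.85) = -194.39, f(8.4) = -226.84, f(8.95) = -261.71.
Sum = Δx · [f(4) + f(4.55) + f(5.1) + ...].
Sum = -736.0925.

-736.0925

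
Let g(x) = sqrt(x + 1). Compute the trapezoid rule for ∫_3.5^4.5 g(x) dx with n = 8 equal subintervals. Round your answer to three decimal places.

2.235

Δx = (4.5 − 3.5)/8 = 0.125.
g(3.5) ≈ 2.121, g(3.625) ≈ 2.151, g(3.75) ≈ 2.179, g(3.875) ≈ 2.208, g(4) ≈ 2.236, g(4.125) ≈ 2.264, g(4.25) ≈ 2.291, g(4.375) ≈ 2.318, g(4.5) ≈ 2.345.
T_8 = (Δx/2)·[g(x_0) + 2g(x_1) + ... + 2g(x_{7}) + g(x_8)].
Sum ≈ 2.235.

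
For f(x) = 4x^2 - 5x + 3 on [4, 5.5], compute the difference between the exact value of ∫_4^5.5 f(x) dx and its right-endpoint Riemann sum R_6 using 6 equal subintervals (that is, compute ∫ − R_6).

Exact integral: ∫_4^5.5 f(x) dx = 105.375.
R_6 = 111.625.
Error = 105.375 − 111.625 = -6.25.

-6.25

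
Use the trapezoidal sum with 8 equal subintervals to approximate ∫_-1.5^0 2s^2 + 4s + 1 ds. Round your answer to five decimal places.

Δs = (0 − (-1.5))/8 = 0.1875.
f(-1.5) = -0.5, f(-1.3125) = -0.8046875, f(-1.125) = -0.96875, f(-0.9375) = -0.9921875, f(-0.75) = -0.875, f(-0.5625) = -0.6171875, f(-0.375) = -0.21875, f(-0.1875) = 0.3203125, f(0) = 1.
T_8 = (Δs/2)·[f(s_0) + 2f(s_1) + ... + 2f(s_{7}) + f(s_8)].
Sum ≈ -0.73242.

-0.73242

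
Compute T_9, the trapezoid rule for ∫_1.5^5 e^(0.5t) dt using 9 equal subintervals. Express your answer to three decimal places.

Δt = (5 − 1.5)/9 = 7/18.
f(1.5) ≈ 2.117, f(17/9) ≈ 2.571, f(41/18) ≈ 3.123, f(8/3) ≈ 3.794, f(55/18) ≈ 4.608, f(31/9) ≈ 5.597, f(23/6) ≈ 6.798, f(38/9) ≈ 8.257, f(83/18) ≈ 10.030, f(5) ≈ 12.182.
T_9 = (Δt/2)·[f(t_0) + 2f(t_1) + ... + 2f(t_{8}) + f(t_9)].
Sum ≈ 20.194.

20.194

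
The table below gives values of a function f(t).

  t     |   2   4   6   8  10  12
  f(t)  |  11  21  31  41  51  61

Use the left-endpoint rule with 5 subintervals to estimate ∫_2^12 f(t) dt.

310

Δt = 2.
Sum = 2·[11 + 21 + 31 + 41 + 51] = 310.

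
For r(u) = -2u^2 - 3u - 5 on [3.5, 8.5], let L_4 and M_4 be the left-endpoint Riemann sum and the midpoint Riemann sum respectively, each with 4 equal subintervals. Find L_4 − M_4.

80.46875

L_4 = -414.0625.
M_4 = -494.53125.
L_4 − M_4 = 80.46875.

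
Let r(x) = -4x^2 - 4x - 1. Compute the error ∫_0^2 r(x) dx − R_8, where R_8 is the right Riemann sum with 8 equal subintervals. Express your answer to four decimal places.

Exact integral: ∫_0^2 r(x) dx ≈ -20.666667.
R_8 = -23.75.
Error ≈ -20.666667 − (-23.75) ≈ 3.0833.

3.0833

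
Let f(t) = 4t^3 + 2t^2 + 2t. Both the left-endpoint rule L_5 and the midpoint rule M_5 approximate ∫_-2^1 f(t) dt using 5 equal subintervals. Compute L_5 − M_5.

L_5 = -23.52.
M_5 = -11.64.
L_5 − M_5 = -11.88.

-11.88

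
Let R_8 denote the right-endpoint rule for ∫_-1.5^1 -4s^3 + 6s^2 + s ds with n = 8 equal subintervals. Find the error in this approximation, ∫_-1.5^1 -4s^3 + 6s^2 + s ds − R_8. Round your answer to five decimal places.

Exact integral: ∫_-1.5^1 f(s) ds = 12.1875.
R_8 ≈ 9.0380859.
Error ≈ 12.1875 − 9.0380859 ≈ 3.14941.

3.14941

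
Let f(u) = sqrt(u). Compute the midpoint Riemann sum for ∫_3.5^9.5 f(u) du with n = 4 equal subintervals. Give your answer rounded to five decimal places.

Δu = (9.5 − 3.5)/4 = 1.5.
Midpoints: 4.25, 5.75, 7.25, 8.75.
f(4.25) ≈ 2.06155, f(5.75) ≈ 2.39792, f(7.25) ≈ 2.69258, f(8.75) ≈ 2.95804.
Sum = Δu · [f(4.25) + f(5.75) + f(7.25) + f(8.75)].
Sum ≈ 15.16514.

15.16514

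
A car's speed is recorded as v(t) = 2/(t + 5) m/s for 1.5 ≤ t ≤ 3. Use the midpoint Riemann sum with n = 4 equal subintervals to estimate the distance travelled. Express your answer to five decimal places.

0.41518

Δt = (3 − 1.5)/4 = 0.375.
Midpoints: 1.6875, 2.0625, 2.4375, 2.8125.
v(1.6875) = 32/107, v(2.0625) = 32/113, v(2.4375) = 32/119, v(2.8125) = 0.256.
Sum = Δt · [v(1.6875) + v(2.0625) + v(2.4375) + v(2.8125)].
Sum ≈ 0.41518.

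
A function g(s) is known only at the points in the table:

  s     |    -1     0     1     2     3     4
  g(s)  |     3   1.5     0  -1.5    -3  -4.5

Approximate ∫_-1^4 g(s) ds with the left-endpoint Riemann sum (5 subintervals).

Δs = 1.
Sum = 1·[3 + 1.5 + 0 + (-1.5) + (-3)] = 0.

0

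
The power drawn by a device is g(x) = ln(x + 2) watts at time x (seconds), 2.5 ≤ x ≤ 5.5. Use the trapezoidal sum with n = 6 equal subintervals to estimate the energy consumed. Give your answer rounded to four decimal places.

Δx = (5.5 − 2.5)/6 = 0.5.
g(2.5) ≈ 1.5041, g(3) ≈ 1.6094, g(3.5) ≈ 1.7047, g(4) ≈ 1.7918, g(4.5) ≈ 1.8718, g(5) ≈ 1.9459, g(5.5) ≈ 2.0149.
T_6 = (Δx/2)·[g(x_0) + 2g(x_1) + ... + 2g(x_{5}) + g(x_6)].
Sum ≈ 5.3416.

5.3416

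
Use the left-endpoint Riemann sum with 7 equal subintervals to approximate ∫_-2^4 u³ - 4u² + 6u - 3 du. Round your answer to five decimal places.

-44.44898

Δu = (4 − (-2))/7 = 6/7.
Left endpoints: -2, -8/7, -2/7, 4/7, 10/7, 16/7, 22/7.
f(-2) = -39, f(-8/7) = -5685/343, f(-2/7) = -1737/343, f(4/7) = -237/343, f(10/7) = 111/343, f(16/7) = 603/343, f(22/7) = 2535/343.
Sum = Δu · [f(-2) + f(-8/7) + f(-2/7) + ...].
Sum ≈ -44.44898.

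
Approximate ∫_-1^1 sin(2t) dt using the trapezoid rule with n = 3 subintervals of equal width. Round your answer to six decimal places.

Δt = (1 − (-1))/3 = 2/3.
f(-1) ≈ -0.909297, f(-1/3) ≈ -0.618370, f(1/3) ≈ 0.618370, f(1) ≈ 0.909297.
T_3 = (Δt/2)·[f(t_0) + 2f(t_1) + 2f(t_2) + f(t_3)].
Sum ≈ 0.000000.

0.000000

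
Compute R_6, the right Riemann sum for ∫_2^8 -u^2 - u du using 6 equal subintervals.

Δu = (8 − 2)/6 = 1.
Right endpoints: 3, 4, 5, 6, 7, 8.
f(3) = -12, f(4) = -20, f(5) = -30, f(6) = -42, f(7) = -56, f(8) = -72.
Sum = Δu · [f(3) + f(4) + f(5) + ...].
Sum = -232.

-232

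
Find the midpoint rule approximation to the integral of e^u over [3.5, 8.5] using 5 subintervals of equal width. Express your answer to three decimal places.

4684.031

Δu = (8.5 − 3.5)/5 = 1.
Midpoints: 4, 5, 6, 7, 8.
f(4) ≈ 54.598, f(5) ≈ 148.413, f(6) ≈ 403.429, f(7) ≈ 1096.633, f(8) ≈ 2980.958.
Sum = Δu · [f(4) + f(5) + f(6) + f(7) + f(8)].
Sum ≈ 4684.031.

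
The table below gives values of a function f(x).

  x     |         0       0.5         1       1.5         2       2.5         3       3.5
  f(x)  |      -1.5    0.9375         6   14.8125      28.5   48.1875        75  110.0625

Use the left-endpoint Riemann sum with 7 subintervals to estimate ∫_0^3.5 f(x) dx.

85.96875

Δx = 0.5.
Sum = 0.5·[(-1.5) + 0.9375 + 6 + 14.8125 + 28.5 + 48.1875 + 75] = 85.96875.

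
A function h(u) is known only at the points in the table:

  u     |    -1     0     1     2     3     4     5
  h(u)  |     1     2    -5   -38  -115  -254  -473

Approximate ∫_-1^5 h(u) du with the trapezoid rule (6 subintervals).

Δu = 1.
T_6 = (1/2)·[1 + 2·2 + 2·(-5) + 2·(-38) + 2·(-115) + 2·(-254) + (-473)] = -646.

-646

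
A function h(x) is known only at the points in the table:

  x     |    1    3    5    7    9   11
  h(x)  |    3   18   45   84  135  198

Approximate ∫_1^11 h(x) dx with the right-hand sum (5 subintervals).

960

Δx = 2.
Sum = 2·[18 + 45 + 84 + 135 + 198] = 960.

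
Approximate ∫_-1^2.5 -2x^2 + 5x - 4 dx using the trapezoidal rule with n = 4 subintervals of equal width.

-12.8515625

Δx = (2.5 − (-1))/4 = 0.875.
f(-1) = -11, f(-0.125) = -4.65625, f(0.75) = -1.375, f(1.625) = -1.15625, f(2.5) = -4.
T_4 = (Δx/2)·[f(x_0) + 2f(x_1) + 2f(x_2) + 2f(x_3) + f(x_4)].
Sum = -12.8515625.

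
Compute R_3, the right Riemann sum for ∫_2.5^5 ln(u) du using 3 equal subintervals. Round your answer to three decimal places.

3.534

Δu = (5 − 2.5)/3 = 5/6.
Right endpoints: 10/3, 25/6, 5.
f(10/3) ≈ 1.204, f(25/6) ≈ 1.427, f(5) ≈ 1.609.
Sum = Δu · [f(10/3) + f(25/6) + f(5)].
Sum ≈ 3.534.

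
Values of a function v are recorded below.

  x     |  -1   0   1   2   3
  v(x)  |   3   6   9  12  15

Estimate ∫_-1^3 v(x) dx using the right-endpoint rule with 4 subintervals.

42

Δx = 1.
Sum = 1·[6 + 9 + 12 + 15] = 42.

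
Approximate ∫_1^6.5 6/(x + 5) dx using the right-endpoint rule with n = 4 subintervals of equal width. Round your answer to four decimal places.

Δx = (6.5 − 1)/4 = 1.375.
Right endpoints: 2.375, 3.75, 5.125, 6.5.
f(2.375) = 48/59, f(3.75) = 24/35, f(5.125) = 16/27, f(6.5) = 12/23.
Sum = Δx · [f(2.375) + f(3.75) + f(5.125) + f(6.5)].
Sum ≈ 3.5937.

3.5937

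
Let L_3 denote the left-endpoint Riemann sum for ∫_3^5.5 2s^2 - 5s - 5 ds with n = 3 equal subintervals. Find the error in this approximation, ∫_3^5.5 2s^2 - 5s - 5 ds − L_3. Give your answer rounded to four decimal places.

Exact integral: ∫_3^5.5 f(s) ds ≈ 27.291667.
L_3 ≈ 15.370370.
Error ≈ 27.291667 − 15.370370 ≈ 11.9213.

11.9213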